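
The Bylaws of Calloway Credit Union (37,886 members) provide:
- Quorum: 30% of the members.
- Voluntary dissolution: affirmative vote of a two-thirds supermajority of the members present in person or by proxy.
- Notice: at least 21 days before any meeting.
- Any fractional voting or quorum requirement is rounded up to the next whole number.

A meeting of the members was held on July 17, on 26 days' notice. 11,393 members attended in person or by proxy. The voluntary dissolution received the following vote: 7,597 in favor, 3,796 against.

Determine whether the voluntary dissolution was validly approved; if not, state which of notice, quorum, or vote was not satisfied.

Valid — all requirements satisfied.

Notice: 26 days given; 21 required. Satisfied.
Quorum: 30% of 37,886 = 11,365.80, rounded up to 11,366; 11,393 present. Satisfied.
Vote: requires two-thirds of those present (11,393); 2/3 of 11393 = 7595.33, rounded up to 7596, so 7,596 needed; 7,597 in favor. Satisfied.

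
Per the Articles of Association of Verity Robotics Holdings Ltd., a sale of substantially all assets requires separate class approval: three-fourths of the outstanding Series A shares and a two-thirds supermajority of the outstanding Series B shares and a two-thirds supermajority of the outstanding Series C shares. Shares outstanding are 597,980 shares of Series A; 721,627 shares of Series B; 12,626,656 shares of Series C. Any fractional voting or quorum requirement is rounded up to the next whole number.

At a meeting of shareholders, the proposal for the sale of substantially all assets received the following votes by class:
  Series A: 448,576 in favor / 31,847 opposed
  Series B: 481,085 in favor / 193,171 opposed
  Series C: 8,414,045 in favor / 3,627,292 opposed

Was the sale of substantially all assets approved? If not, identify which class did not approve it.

Series A: 3/4 of 597980 = 448485; 448,485 required, 448,576 in favor — approved.
Series B: 2/3 of 721627 = 481084.67, rounded up to 481085; 481,085 required, 481,085 in favor — approved.
Series C: 2/3 of 12626656 = 8417770.67, rounded up to 8417771; 8,417,771 required, 8,414,045 in favor — not approved.

Not approved — the Series C shares did not give the required vote.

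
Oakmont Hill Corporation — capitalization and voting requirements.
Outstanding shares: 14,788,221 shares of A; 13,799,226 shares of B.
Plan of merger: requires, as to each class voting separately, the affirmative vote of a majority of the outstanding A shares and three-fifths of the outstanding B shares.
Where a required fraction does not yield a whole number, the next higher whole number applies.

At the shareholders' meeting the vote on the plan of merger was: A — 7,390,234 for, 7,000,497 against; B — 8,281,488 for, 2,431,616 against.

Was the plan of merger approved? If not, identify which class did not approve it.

A: a majority of 14788221 is 7394111; 7,394,111 required, 7,390,234 in favor — not approved.
B: 3/5 of 13799226 = 8279535.60, rounded up to 8279536; 8,279,536 required, 8,281,488 in favor — approved.

Not approved — the A shares did not give the required vote.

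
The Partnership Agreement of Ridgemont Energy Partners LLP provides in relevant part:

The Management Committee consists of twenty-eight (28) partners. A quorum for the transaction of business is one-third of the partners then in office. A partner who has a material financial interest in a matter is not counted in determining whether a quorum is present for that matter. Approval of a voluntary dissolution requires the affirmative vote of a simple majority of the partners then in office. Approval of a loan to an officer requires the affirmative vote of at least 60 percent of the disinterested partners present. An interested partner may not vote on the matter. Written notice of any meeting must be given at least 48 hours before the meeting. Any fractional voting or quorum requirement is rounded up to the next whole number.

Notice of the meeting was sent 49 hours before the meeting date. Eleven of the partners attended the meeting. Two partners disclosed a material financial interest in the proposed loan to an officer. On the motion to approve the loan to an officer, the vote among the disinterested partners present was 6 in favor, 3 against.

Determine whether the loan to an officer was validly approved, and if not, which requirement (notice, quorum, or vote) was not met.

Invalid — quorum requirement not satisfied.

Notice: 49 hours given; 48 required (49 ≥ 48). Satisfied.
Quorum: 11 present, but the 2 interested partners do not count, leaving 9. Quorum is 10. Not satisfied.
Vote: the loan to an officer requires three-fifths of the disinterested partners present (11 − 2 = 9). 3/5 of 9 = 5.40, rounded up to 6, so 6 affirmative votes are needed; 6 voted in favor. Satisfied. (Moot — without a quorum no business can be validly transacted.)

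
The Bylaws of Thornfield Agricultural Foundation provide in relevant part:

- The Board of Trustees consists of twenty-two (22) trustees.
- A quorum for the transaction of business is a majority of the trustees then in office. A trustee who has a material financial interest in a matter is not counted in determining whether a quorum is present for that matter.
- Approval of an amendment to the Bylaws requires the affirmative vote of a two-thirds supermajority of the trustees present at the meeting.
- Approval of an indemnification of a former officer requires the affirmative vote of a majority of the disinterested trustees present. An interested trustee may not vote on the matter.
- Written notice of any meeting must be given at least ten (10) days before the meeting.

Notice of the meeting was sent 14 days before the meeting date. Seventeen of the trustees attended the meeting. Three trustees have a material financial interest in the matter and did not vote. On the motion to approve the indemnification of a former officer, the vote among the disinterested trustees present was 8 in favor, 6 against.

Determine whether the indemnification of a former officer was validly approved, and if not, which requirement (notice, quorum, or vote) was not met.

Valid — all requirements satisfied.

Notice: 14 days given; 10 required (14 ≥ 10). Satisfied.
Quorum: 17 present, but the 3 interested trustees do not count, leaving 14. Quorum is 12. Satisfied.
Vote: the indemnification of a former officer requires a majority of the disinterested trustees present (17 − 3 = 14). A majority of 14 is 8, so 8 affirmative votes are needed; 8 voted in favor. Satisfied.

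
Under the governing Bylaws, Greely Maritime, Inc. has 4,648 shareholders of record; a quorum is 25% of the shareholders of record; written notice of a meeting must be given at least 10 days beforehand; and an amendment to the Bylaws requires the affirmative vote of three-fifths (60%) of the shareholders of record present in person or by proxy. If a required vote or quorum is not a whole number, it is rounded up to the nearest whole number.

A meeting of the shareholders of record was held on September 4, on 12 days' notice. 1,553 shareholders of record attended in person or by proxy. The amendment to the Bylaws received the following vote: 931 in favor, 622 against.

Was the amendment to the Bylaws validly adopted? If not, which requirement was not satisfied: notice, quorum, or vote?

Invalid — vote requirement not satisfied.

Notice: 12 days given; 10 required. Satisfied.
Quorum: 25% of 4,648 = 1,162; 1,553 present. Satisfied.
Vote: requires three-fifths of those present (1,553); 3/5 of 1553 = 931.80, rounded up to 932, so 932 needed; 931 in favor. Not satisfied.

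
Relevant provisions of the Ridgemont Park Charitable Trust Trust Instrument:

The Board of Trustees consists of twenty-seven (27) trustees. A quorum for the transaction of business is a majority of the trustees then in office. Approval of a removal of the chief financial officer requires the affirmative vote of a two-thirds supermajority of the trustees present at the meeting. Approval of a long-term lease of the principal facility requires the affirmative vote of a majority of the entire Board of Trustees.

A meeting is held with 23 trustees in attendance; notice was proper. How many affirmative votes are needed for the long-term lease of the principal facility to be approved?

The long-term lease of the principal facility requires a majority of the entire Board of Trustees (27).
A majority of 27 is 14.

14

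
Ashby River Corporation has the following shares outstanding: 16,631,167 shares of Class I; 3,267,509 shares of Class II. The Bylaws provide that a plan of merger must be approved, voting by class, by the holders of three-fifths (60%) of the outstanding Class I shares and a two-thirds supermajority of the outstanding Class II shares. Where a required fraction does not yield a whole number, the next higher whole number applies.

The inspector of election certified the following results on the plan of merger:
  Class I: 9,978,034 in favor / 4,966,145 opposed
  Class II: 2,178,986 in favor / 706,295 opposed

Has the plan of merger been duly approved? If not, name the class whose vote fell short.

Not approved — the Class I shares did not give the required vote.

Class I: 3/5 of 16631167 = 9978700.20, rounded up to 9978701; 9,978,701 required, 9,978,034 in favor — not approved.
Class II: 2/3 of 3267509 = 2178339.33, rounded up to 2178340; 2,178,340 required, 2,178,986 in favor — approved.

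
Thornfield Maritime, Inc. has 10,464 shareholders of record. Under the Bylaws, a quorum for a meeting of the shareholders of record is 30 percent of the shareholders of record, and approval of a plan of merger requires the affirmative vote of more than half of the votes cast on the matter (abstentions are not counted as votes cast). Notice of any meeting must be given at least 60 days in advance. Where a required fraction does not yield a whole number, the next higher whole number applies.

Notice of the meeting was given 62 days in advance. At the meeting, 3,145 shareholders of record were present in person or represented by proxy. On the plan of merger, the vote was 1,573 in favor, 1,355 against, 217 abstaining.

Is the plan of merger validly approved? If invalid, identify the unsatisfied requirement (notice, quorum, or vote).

Notice: 62 days given; 60 required. Satisfied.
Quorum: 30% of 10,464 = 3,139.20, rounded up to 3,140; 3,145 present. Satisfied.
Vote: requires a majority of the votes cast (3,145 − 217 abstaining = 2,928); a majority of 2928 is 1465, so 1,465 needed; 1,573 in favor. Satisfied.

Valid — all requirements satisfied.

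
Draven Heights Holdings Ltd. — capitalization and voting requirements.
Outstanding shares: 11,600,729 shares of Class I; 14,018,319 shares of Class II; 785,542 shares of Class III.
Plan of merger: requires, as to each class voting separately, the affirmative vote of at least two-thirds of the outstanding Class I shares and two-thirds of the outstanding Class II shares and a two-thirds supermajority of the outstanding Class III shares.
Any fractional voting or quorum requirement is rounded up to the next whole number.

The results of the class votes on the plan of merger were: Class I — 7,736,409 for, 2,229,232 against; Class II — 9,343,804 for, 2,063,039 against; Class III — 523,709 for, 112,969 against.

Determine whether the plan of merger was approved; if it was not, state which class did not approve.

Not approved — the Class II shares did not give the required vote.

Class I: 2/3 of 11600729 = 7733819.33, rounded up to 7733820; 7,733,820 required, 7,736,409 in favor — approved.
Class II: 2/3 of 14018319 = 9345546; 9,345,546 required, 9,343,804 in favor — not approved.
Class III: 2/3 of 785542 = 523694.67, rounded up to 523695; 523,695 required, 523,709 in favor — approved.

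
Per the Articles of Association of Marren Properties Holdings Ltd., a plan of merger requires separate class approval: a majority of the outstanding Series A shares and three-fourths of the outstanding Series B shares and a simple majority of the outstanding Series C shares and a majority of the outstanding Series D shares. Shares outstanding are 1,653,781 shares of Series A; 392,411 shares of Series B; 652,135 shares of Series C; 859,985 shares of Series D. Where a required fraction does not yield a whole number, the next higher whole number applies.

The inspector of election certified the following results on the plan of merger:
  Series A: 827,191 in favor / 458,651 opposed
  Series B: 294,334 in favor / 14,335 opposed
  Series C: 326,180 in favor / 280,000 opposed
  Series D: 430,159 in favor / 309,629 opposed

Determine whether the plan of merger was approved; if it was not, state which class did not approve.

Approved — every class gave the required vote.

Series A: a majority of 1653781 is 826891; 826,891 required, 827,191 in favor — approved.
Series B: 3/4 of 392411 = 294308.25, rounded up to 294309; 294,309 required, 294,334 in favor — approved.
Series C: a majority of 652135 is 326068; 326,068 required, 326,180 in favor — approved.
Series D: a majority of 859985 is 429993; 429,993 required, 430,159 in favor — approved.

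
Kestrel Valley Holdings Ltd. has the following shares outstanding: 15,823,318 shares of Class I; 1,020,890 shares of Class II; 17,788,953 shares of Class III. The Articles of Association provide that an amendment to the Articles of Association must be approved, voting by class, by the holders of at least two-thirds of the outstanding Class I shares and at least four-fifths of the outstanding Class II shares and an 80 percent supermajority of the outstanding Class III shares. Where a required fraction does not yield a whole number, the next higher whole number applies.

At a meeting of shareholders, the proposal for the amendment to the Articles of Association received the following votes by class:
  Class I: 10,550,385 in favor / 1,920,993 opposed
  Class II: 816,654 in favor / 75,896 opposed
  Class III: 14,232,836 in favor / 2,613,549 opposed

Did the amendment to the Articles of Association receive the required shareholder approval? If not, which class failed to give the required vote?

Class I: 2/3 of 15823318 = 10548878.67, rounded up to 10548879; 10,548,879 required, 10,550,385 in favor — approved.
Class II: 4/5 of 1020890 = 816712; 816,712 required, 816,654 in favor — not approved.
Class III: 4/5 of 17788953 = 14231162.40, rounded up to 14231163; 14,231,163 required, 14,232,836 in favor — approved.

Not approved — the Class II shares did not give the required vote.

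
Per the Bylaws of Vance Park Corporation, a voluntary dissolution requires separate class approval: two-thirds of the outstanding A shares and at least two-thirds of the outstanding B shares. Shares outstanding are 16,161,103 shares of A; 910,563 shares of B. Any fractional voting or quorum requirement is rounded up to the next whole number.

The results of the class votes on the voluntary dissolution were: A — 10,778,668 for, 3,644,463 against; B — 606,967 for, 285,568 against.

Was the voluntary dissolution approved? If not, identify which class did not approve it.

Not approved — the B shares did not give the required vote.

A: 2/3 of 16161103 = 10774068.67, rounded up to 10774069; 10,774,069 required, 10,778,668 in favor — approved.
B: 2/3 of 910563 = 607042; 607,042 required, 606,967 in favor — not approved.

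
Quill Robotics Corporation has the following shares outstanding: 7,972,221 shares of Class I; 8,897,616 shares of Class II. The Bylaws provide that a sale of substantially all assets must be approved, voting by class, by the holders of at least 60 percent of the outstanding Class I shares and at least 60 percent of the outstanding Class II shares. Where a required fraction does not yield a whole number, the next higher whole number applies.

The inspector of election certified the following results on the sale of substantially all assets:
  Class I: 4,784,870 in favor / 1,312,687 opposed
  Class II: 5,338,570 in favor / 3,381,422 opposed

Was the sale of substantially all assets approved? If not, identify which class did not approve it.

Class I: 3/5 of 7972221 = 4783332.60, rounded up to 4783333; 4,783,333 required, 4,784,870 in favor — approved.
Class II: 3/5 of 8897616 = 5338569.60, rounded up to 5338570; 5,338,570 required, 5,338,570 in favor — approved.

Approved — every class gave the required vote.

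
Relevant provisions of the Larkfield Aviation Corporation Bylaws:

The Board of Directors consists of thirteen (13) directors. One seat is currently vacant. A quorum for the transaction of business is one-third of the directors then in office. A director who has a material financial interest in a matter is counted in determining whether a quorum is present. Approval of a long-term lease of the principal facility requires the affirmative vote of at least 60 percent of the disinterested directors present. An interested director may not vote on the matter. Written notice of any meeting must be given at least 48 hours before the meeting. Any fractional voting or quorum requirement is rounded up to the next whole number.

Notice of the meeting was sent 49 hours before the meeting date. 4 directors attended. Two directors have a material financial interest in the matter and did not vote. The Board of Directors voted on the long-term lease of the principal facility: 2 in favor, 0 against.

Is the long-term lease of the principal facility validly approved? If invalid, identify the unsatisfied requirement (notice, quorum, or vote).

Notice: 49 hours given; 48 required (49 ≥ 48). Satisfied.
Quorum: 4 present (interested directors count toward quorum); quorum is 4. Satisfied.
Vote: the long-term lease of the principal facility requires three-fifths of the disinterested directors present (4 − 2 = 2). 3/5 of 2 = 1.20, rounded up to 2, so 2 affirmative votes are needed; 2 voted in favor. Satisfied.

Valid — all requirements satisfied.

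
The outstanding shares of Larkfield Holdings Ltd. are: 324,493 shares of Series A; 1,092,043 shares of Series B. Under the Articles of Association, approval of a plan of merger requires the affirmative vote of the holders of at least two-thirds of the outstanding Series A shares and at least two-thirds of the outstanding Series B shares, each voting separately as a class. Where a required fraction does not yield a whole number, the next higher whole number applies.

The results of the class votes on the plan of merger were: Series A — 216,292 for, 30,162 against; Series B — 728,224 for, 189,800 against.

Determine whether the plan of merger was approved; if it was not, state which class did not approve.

Not approved — the Series A shares did not give the required vote.

Series A: 2/3 of 324493 = 216328.67, rounded up to 216329; 216,329 required, 216,292 in favor — not approved.
Series B: 2/3 of 1092043 = 728028.67, rounded up to 728029; 728,029 required, 728,224 in favor — approved.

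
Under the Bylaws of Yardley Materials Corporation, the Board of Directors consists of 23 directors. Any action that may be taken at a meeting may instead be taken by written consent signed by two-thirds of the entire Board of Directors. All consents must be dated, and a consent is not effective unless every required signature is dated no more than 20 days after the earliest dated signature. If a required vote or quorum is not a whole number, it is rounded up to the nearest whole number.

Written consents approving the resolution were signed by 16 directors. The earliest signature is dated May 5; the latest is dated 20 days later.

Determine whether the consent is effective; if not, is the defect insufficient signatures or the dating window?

Signatures required: two-thirds of 23 — 2/3 of 23 = 15.33, rounded up to 16, so 16 needed; 16 signed. Sufficient.
Dating window: the latest signature is 20 days after the earliest; the limit is 20 days. Within the window.

Effective — both the signature and dating-window requirements are satisfied.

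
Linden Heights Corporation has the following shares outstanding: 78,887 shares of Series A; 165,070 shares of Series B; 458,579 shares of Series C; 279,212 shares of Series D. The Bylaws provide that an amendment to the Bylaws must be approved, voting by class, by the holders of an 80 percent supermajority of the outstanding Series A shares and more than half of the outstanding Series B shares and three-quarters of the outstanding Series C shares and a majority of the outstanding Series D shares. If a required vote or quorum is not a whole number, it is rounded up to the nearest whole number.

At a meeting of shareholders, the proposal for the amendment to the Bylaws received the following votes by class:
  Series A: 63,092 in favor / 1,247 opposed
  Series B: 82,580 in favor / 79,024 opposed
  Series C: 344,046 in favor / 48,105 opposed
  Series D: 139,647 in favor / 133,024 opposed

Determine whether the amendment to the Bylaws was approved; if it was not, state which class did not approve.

Not approved — the Series A shares did not give the required vote.

Series A: 4/5 of 78887 = 63109.60, rounded up to 63110; 63,110 required, 63,092 in favor — not approved.
Series B: a majority of 165070 is 82536; 82,536 required, 82,580 in favor — approved.
Series C: 3/4 of 458579 = 343934.25, rounded up to 343935; 343,935 required, 344,046 in favor — approved.
Series D: a majority of 279212 is 139607; 139,607 required, 139,647 in favor — approved.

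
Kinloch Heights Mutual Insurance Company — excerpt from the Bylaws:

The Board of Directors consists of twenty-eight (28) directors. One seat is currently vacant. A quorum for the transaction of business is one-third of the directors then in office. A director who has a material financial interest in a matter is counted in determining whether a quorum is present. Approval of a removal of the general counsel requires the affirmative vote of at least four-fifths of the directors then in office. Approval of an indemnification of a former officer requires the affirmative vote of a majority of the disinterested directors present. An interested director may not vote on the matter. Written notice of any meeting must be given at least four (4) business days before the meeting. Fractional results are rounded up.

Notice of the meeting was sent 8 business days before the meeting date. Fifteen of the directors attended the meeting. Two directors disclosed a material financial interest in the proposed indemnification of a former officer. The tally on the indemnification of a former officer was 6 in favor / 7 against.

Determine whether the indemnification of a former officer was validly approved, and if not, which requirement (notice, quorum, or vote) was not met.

Notice: 8 business days given; 4 required (8 ≥ 4). Satisfied.
Quorum: 15 present (interested directors count toward quorum); quorum is 9. Satisfied.
Vote: the indemnification of a former officer requires a majority of the disinterested directors present (15 − 2 = 13). A majority of 13 is 7, so 7 affirmative votes are needed; 6 voted in favor. Not satisfied.

Invalid — vote requirement not satisfied.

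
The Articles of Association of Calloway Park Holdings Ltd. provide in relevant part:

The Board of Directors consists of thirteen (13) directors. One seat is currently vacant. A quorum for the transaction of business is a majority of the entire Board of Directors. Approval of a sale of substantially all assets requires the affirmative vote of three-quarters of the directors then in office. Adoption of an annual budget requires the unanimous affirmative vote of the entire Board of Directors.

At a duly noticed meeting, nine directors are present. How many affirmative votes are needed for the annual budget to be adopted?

The annual budget requires the unanimous vote of the entire Board of Directors (13).
Unanimous means all 13.
(Only 9 can vote, so the annual budget cannot pass at this meeting, but the required vote is still 13.)

13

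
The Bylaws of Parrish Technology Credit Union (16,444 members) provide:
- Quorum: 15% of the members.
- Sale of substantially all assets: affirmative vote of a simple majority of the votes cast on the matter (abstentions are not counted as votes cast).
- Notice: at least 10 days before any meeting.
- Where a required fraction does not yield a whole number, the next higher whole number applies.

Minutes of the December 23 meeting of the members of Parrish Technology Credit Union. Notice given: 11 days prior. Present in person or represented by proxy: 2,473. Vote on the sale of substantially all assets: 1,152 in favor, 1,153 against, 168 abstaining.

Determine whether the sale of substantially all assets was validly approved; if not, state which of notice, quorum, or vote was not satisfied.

Notice: 11 days given; 10 required. Satisfied.
Quorum: 15% of 16,444 = 2,466.60, rounded up to 2,467; 2,473 present. Satisfied.
Vote: requires a majority of the votes cast (2,473 − 168 abstaining = 2,305); a majority of 2305 is 1153, so 1,153 needed; 1,152 in favor. Not satisfied.

Invalid — vote requirement not satisfied.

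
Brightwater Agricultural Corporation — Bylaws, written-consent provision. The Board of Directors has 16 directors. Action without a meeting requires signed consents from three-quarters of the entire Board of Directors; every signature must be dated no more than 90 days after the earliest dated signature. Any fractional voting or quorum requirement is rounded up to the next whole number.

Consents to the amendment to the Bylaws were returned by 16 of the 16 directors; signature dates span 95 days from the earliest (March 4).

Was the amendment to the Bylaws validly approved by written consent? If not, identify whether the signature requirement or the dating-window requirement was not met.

Not effective — dating-window requirement not satisfied.

Signatures required: three-quarters of 16 — 3/4 of 16 = 12, so 12 needed; 16 signed. Sufficient.
Dating window: the latest signature is 95 days after the earliest; the limit is 90 days. Outside the window.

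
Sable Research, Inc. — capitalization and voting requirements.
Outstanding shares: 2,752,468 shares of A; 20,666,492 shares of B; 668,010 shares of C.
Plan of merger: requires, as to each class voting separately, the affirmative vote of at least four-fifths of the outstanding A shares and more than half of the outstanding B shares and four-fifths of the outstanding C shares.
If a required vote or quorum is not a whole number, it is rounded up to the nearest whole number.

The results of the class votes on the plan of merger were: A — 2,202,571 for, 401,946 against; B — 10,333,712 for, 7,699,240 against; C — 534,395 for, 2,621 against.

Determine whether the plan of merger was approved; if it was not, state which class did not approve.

Not approved — the C shares did not give the required vote.

A: 4/5 of 2752468 = 2201974.40, rounded up to 2201975; 2,201,975 required, 2,202,571 in favor — approved.
B: a majority of 20666492 is 10333247; 10,333,247 required, 10,333,712 in favor — approved.
C: 4/5 of 668010 = 534408; 534,408 required, 534,395 in favor — not approved.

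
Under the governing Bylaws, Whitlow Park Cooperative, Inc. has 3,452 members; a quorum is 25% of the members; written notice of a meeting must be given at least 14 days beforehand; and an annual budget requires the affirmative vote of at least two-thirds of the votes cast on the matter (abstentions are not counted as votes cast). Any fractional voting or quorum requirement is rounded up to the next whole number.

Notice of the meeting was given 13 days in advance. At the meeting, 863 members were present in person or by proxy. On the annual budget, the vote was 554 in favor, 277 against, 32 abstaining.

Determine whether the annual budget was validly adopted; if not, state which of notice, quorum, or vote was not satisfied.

Invalid — notice requirement not satisfied.

Notice: 13 days given; 14 required. Not satisfied.
Quorum: 25% of 3,452 = 863; 863 present. Satisfied.
Vote: requires two-thirds of the votes cast (863 − 32 abstaining = 831); 2/3 of 831 = 554, so 554 needed; 554 in favor. Satisfied.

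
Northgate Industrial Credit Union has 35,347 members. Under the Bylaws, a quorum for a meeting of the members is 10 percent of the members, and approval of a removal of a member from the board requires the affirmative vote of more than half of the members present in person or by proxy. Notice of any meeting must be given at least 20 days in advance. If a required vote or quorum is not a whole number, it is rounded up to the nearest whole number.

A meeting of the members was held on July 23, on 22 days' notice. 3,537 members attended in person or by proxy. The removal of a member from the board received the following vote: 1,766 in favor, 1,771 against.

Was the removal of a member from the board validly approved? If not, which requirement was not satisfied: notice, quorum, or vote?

Notice: 22 days given; 20 required. Satisfied.
Quorum: 10% of 35,347 = 3,534.70, rounded up to 3,535; 3,537 present. Satisfied.
Vote: requires a majority of those present (3,537); a majority of 3537 is 1769, so 1,769 needed; 1,766 in favor. Not satisfied.

Invalid — vote requirement not satisfied.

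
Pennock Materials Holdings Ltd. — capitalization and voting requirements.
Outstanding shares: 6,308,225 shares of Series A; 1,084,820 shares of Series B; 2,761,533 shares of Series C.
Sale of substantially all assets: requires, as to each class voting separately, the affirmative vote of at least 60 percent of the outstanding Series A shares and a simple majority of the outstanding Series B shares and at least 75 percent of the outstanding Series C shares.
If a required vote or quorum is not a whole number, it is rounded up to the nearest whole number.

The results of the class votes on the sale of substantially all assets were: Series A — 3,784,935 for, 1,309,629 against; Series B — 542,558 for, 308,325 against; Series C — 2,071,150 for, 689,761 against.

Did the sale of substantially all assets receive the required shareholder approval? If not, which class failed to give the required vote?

Approved — every class gave the required vote.

Series A: 3/5 of 6308225 = 3784935; 3,784,935 required, 3,784,935 in favor — approved.
Series B: a majority of 1084820 is 542411; 542,411 required, 542,558 in favor — approved.
Series C: 3/4 of 2761533 = 2071149.75, rounded up to 2071150; 2,071,150 required, 2,071,150 in favor — approved.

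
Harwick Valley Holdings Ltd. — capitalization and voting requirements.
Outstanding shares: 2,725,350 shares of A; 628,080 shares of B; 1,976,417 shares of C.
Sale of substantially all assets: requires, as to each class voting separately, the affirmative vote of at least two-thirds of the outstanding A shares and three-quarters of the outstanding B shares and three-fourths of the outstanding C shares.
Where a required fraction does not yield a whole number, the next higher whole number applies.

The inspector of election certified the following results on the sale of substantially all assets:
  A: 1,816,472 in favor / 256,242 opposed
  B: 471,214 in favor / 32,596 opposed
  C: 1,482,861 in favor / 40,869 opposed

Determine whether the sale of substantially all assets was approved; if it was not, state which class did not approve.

Not approved — the A shares did not give the required vote.

A: 2/3 of 2725350 = 1816900; 1,816,900 required, 1,816,472 in favor — not approved.
B: 3/4 of 628080 = 471060; 471,060 required, 471,214 in favor — approved.
C: 3/4 of 1976417 = 1482312.75, rounded up to 1482313; 1,482,313 required, 1,482,861 in favor — approved.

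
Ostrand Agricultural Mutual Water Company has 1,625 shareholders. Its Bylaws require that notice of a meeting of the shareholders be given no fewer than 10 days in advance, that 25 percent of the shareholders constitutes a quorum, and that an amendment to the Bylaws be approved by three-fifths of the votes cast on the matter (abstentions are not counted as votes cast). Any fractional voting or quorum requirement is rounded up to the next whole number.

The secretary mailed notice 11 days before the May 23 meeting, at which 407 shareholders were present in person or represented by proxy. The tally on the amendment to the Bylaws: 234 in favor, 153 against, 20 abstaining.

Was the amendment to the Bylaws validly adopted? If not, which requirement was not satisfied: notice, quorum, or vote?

Notice: 11 days given; 10 required. Satisfied.
Quorum: 25% of 1,625 = 406.25, rounded up to 407; 407 present. Satisfied.
Vote: requires three-fifths of the votes cast (407 − 20 abstaining = 387); 3/5 of 387 = 232.20, rounded up to 233, so 233 needed; 234 in favor. Satisfied.

Valid — all requirements satisfied.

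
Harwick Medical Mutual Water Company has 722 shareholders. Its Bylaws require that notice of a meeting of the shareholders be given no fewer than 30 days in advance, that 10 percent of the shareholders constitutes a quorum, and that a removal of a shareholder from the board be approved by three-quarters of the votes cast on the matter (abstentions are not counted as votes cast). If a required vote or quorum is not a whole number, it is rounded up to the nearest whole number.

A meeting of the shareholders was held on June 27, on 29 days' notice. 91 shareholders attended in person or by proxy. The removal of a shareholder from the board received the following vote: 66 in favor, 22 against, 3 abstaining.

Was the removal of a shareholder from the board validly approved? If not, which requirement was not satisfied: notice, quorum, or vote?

Invalid — notice requirement not satisfied.

Notice: 29 days given; 30 required. Not satisfied.
Quorum: 10% of 722 = 72.20, rounded up to 73; 91 present. Satisfied.
Vote: requires three-fourths of the votes cast (91 − 3 abstaining = 88); 3/4 of 88 = 66, so 66 needed; 66 in favor. Satisfied.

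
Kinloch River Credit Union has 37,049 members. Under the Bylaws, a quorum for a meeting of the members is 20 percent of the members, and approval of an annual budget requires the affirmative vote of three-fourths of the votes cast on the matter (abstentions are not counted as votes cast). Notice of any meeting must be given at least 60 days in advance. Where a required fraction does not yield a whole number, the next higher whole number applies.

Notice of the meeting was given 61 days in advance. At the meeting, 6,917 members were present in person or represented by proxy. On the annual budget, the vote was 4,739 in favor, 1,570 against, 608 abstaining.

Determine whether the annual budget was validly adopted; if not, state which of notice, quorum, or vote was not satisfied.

Notice: 61 days given; 60 required. Satisfied.
Quorum: 20% of 37,049 = 7,409.80, rounded up to 7,410; 6,917 present. Not satisfied.
Vote: requires three-fourths of the votes cast (6,917 − 608 abstaining = 6,309); 3/4 of 6309 = 4731.75, rounded up to 4732, so 4,732 needed; 4,739 in favor. Satisfied.

Invalid — quorum requirement not satisfied.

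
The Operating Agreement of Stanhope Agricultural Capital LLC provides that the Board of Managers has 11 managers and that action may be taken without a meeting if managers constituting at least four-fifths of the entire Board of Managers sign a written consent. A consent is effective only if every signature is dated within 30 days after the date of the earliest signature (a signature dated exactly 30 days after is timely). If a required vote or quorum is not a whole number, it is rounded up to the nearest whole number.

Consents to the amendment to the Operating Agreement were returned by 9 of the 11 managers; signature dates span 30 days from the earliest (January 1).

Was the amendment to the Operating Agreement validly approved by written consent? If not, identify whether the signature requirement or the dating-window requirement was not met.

Signatures required: at least four-fifths of 11 — 4/5 of 11 = 8.80, rounded up to 9, so 9 needed; 9 signed. Sufficient.
Dating window: the latest signature is 30 days after the earliest; the limit is 30 days. Within the window.

Effective — both the signature and dating-window requirements are satisfied.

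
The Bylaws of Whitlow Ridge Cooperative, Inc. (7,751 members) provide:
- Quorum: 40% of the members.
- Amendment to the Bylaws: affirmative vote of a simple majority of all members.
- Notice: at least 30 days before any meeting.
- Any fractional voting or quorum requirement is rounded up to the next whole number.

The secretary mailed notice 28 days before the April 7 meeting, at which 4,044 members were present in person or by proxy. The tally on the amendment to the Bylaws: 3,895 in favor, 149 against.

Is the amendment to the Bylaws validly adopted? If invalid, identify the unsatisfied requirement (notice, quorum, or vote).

Invalid — notice requirement not satisfied.

Notice: 28 days given; 30 required. Not satisfied.
Quorum: 40% of 7,751 = 3,100.40, rounded up to 3,101; 4,044 present. Satisfied.
Vote: requires a majority of all members (7,751); a majority of 7751 is 3876, so 3,876 needed; 3,895 in favor. Satisfied.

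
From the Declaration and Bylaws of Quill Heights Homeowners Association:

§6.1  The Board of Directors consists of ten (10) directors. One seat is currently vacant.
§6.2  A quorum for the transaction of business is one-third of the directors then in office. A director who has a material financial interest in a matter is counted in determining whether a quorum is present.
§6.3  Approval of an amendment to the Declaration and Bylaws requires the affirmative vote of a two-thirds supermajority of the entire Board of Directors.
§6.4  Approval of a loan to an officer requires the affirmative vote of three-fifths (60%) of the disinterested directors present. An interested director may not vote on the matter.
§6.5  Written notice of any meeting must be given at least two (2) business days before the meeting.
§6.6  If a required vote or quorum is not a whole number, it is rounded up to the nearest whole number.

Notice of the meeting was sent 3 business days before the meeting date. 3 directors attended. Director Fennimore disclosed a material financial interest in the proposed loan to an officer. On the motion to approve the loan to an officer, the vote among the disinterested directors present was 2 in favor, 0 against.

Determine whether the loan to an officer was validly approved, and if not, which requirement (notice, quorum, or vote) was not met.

Valid — all requirements satisfied.

Notice: 3 business days given; 2 required (3 ≥ 2). Satisfied.
Quorum: 3 present (interested directors count toward quorum); quorum is 3. Satisfied.
Vote: the loan to an officer requires three-fifths of the disinterested directors present (3 − 1 = 2). 3/5 of 2 = 1.20, rounded up to 2, so 2 affirmative votes are needed; 2 voted in favor. Satisfied.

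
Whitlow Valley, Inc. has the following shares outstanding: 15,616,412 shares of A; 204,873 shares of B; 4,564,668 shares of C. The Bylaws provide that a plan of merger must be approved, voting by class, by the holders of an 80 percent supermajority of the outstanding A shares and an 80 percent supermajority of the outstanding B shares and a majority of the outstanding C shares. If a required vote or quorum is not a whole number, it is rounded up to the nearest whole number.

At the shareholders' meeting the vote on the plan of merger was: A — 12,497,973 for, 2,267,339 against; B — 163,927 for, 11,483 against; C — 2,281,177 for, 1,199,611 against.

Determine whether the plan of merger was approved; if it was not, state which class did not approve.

A: 4/5 of 15616412 = 12493129.60, rounded up to 12493130; 12,493,130 required, 12,497,973 in favor — approved.
B: 4/5 of 204873 = 163898.40, rounded up to 163899; 163,899 required, 163,927 in favor — approved.
C: a majority of 4564668 is 2282335; 2,282,335 required, 2,281,177 in favor — not approved.

Not approved — the C shares did not give the required vote.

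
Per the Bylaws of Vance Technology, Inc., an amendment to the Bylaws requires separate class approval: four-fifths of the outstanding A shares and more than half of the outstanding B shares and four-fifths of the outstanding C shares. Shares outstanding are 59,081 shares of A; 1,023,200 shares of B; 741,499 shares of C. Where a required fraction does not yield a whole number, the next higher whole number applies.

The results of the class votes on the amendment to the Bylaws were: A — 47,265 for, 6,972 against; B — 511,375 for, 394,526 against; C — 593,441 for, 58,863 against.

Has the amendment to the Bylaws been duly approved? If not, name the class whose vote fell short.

A: 4/5 of 59081 = 47264.80, rounded up to 47265; 47,265 required, 47,265 in favor — approved.
B: a majority of 1023200 is 511601; 511,601 required, 511,375 in favor — not approved.
C: 4/5 of 741499 = 593199.20, rounded up to 593200; 593,200 required, 593,441 in favor — approved.

Not approved — the B shares did not give the required vote.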